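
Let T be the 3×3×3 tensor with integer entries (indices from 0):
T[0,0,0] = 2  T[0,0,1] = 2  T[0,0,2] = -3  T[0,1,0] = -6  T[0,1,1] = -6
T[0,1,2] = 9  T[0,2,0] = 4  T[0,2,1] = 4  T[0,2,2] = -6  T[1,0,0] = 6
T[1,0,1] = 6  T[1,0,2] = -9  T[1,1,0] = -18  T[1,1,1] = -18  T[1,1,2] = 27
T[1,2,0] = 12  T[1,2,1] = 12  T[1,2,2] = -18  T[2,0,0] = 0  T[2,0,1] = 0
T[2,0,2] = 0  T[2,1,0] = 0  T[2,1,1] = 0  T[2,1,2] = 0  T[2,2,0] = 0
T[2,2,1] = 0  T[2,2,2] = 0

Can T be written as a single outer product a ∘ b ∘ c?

Yes

If T = a ∘ b ∘ c then every fibre of T is a multiple of the corresponding factor, so read the factors off the fibres through the nonzero entry T[0,0,0] = 2.
The mode-1 fibre T[:,0,0] = [2, 6, 0] gives a = [1, 3, 0] (primitive direction); the mode-2 fibre T[0,:,0] = [2, -6, 4] gives b = [1, -3, 2]; then c[k] = T[0,0,k] / (a[0]·b[0]) = [2, 2, -3] / 1 = [2, 2, -3].
Expanding [1, 3, 0] ∘ [1, -3, 2] ∘ [2, 2, -3] reproduces all 27 entries of T, so T = [1, 3, 0] ∘ [1, -3, 2] ∘ [2, 2, -3] and rank(T) ≤ 1.
Equivalently every frontal slice T[:,:,k] is c[k] times the rank-1 matrix [1, 3, 0] ∘ [1, -3, 2]. So T has rank 1 (it is nonzero).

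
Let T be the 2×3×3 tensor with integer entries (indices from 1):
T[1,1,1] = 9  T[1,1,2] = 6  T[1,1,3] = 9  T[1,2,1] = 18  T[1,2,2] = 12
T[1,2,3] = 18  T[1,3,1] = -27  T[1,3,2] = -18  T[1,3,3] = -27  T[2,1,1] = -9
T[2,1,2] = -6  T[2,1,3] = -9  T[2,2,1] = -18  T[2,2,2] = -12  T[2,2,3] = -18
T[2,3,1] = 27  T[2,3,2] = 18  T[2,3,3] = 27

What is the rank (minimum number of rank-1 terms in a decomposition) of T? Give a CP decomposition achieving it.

Lower bound: T ≠ 0 (e.g. T[1,1,1] = 9), so rank(T) ≥ 1.
Upper bound: the mode-1 fibre T[:,1,1] = [9, -9] gives a = [1, -1] (primitive direction); the mode-2 fibre T[1,:,1] = [9, 18, -27] gives b = [1, 2, -3]; then c[k] = T[1,1,k] / (a[1]·b[1]) = [9, 6, 9] / 1 = [9, 6, 9].
Expanding [1, -1] ⊗ [1, 2, -3] ⊗ [9, 6, 9] reproduces all 18 entries of T, so T = [1, -1] ⊗ [1, 2, -3] ⊗ [9, 6, 9] and rank(T) ≤ 1.
These bounds meet, so rank(T) = 1.

rank(T) = 1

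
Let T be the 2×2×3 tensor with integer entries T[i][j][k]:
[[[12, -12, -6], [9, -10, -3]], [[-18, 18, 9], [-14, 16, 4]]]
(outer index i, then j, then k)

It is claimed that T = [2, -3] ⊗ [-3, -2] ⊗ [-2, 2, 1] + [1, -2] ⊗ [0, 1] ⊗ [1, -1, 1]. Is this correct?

No

Reconstruct entry (0,1,1) from the claimed factors: Σₗ aₗ[0]bₗ[1]cₗ[1] = (2)·(-2)·(2) + (1)·(1)·(-1) = -9, but T[0,1,1] = -10. The claim is false.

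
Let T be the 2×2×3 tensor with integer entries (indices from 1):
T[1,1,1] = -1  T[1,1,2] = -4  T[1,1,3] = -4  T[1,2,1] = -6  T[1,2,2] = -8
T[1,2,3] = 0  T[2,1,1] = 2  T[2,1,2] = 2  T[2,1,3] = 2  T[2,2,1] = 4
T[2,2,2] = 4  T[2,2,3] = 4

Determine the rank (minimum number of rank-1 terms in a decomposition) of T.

3

Lower bound: in the mode-3 unfolding of T (rows indexed by k, columns by (i,j)) the 3×3 minor on rows k ∈ {1, 2, 3}, columns (i,j) ∈ {(1,1), (1,2), (2,1)} is det [[-1, -6, 2], [-4, -8, 2], [-4, 0, 2]] = -48 ≠ 0, so that unfolding has rank ≥ 3 and hence rank(T) ≥ 3 (CP rank is at least every unfolding rank, though it can be larger).
Upper bound: T is a sum of 3 rank-1 terms, T = [1, -1] ⊗ [1, 2] ⊗ [-2, -2, -2] + [1, 0] ⊗ [1, 0] ⊗ [2, 0, -4] + [1, 0] ⊗ [1, 2] ⊗ [-1, -2, 2] (one valid choice — decompositions are not unique — normalised so each a, b is primitive with positive first nonzero entry; check it by expanding all entries), so rank(T) ≤ 3.
These bounds meet, so rank(T) = 3.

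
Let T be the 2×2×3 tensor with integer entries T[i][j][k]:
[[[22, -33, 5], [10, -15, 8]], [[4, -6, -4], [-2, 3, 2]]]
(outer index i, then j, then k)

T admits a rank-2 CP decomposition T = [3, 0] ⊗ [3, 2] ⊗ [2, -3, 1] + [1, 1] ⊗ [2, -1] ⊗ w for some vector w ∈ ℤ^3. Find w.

Subtract the known terms from T to get the rank-1 residual R = [1, 1] ⊗ [2, -1] ⊗ w, so R[i,j,k] = a[i]·b[j]·w[k]. Pick indices with nonzero a[0]·b[0] = (1)·(2) = 2. Only the fibre through (0,0,·) is needed: R[0,0,:] = T[0,0,:] − Σₗ aₗ[0]bₗ[0]cₗ = [22, -33, 5] − (3)·(3)·[2, -3, 1] = [4, -6, -4]. Then w[k] = R[0,0,k] / 2 for each k, giving w = [4, -6, -4] / 2 = [2, -3, -2].

w = [2, -3, -2]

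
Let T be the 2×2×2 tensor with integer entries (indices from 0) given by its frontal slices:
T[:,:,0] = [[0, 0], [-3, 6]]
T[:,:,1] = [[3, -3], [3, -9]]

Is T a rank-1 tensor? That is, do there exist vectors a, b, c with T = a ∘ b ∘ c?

No

The mode-1 unfolding of T (rows indexed by i, columns by (j,k) = (0,0), (0,1), (1,0), (1,1)) is [[0, 3, 0, -3], [-3, 3, 6, -9]].
There the 2×2 minor on rows i ∈ {0, 1}, columns (j,k) ∈ {(0,0), (0,1)} is det [[0, 3], [-3, 3]] = 9 ≠ 0, so this unfolding has rank ≥ 2; CP rank is at least every unfolding rank, so rank(T) ≥ 2.
In particular rank(T) ≥ 2 > 1, so T is not rank-1.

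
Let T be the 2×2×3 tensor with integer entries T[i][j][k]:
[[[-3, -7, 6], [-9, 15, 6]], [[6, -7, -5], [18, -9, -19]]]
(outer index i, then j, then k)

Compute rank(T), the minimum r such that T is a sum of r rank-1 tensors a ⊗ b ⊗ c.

2

Lower bound: the mode-2 unfolding of T (rows indexed by j, columns by (i,k) = (0,0), (0,1), (0,2), (1,0), (1,1), (1,2)) is [[-3, -7, 6, 6, -7, -5], [-9, 15, 6, 18, -9, -19]].
There the 2×2 minor on rows j ∈ {0, 1}, columns (i,k) ∈ {(0,0), (0,1)} is det [[-3, -7], [-9, 15]] = -108 ≠ 0, so this unfolding has rank ≥ 2; CP rank is at least every unfolding rank, so rank(T) ≥ 2. (This is only a lower bound: in general the CP rank may exceed every unfolding rank, so we still need to exhibit 2 rank-1 terms summing to T.)
Upper bound — finding two terms. Write S_k = T[:,:,k] for the frontal slices: S₀ = [[-3, -9], [6, 18]], S₁ = [[-7, 15], [-7, -9]], S₂ = [[6, 6], [-5, -19]].
If T = a₁ ⊗ b₁ ⊗ c₁ + a₂ ⊗ b₂ ⊗ c₂ then each S_k = c₁[k]·a₁b₁ᵀ + c₂[k]·a₂b₂ᵀ. S₀ and S₁ are linearly independent, so a₁b₁ᵀ and a₂b₂ᵀ must span the same plane of matrices: they are the rank-1 matrices of the form x·S₀ + y·S₁.
det(x·S₀ + y·S₁) is −252·xy + 168·y² = (-84)·(3·x − 2·y)(y), vanishing at (x:y) = (2:3) and (1:0).
M₁ = 2·S₀ + 3·S₁ = [[-27, 27], [-9, 9]] = (-9)·[3, 1][1, -1]ᵀ and M₂ = S₀ = [[-3, -9], [6, 18]] = (-3)·[1, -2][1, 3]ᵀ, so take a₁ = [3, 1], b₁ = [1, -1], a₂ = [1, -2], b₂ = [1, 3].
Each slice is an integer combination of E₁ = a₁b₁ᵀ and E₂ = a₂b₂ᵀ: S₀ = −3·E₂, S₁ = −3·E₁ + 2·E₂, S₂ = E₁ + 3·E₂; reading off coefficients, c₁ = [0, -3, 1] and c₂ = [-3, 2, 3].
Hence T = [3, 1] ⊗ [1, -1] ⊗ [0, -3, 1] + [1, -2] ⊗ [1, 3] ⊗ [-3, 2, 3], so rank(T) ≤ 2.
These bounds meet, so rank(T) = 2.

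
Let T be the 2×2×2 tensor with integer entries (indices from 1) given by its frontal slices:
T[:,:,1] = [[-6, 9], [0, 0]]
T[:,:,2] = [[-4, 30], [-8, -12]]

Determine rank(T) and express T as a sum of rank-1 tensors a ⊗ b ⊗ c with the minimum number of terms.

rank(T) = 2

Lower bound: the mode-2 unfolding of T (rows indexed by j, columns by (i,k) = (1,1), (1,2), (2,1), (2,2)) is [[-6, -4, 0, -8], [9, 30, 0, -12]].
There the 2×2 minor on rows j ∈ {1, 2}, columns (i,k) ∈ {(1,1), (1,2)} is det [[-6, -4], [9, 30]] = -144 ≠ 0, so this unfolding has rank ≥ 2; CP rank is at least every unfolding rank, so rank(T) ≥ 2. (This is only a lower bound: in general the CP rank may exceed every unfolding rank, so we still need to exhibit 2 rank-1 terms summing to T.)
Upper bound — finding two terms. Write S_k = T[:,:,k] for the frontal slices: S₁ = [[-6, 9], [0, 0]], S₂ = [[-4, 30], [-8, -12]].
If T = a₁ ⊗ b₁ ⊗ c₁ + a₂ ⊗ b₂ ⊗ c₂ then each S_k = c₁[k]·a₁b₁ᵀ + c₂[k]·a₂b₂ᵀ. S₁ and S₂ are linearly independent, so a₁b₁ᵀ and a₂b₂ᵀ must span the same plane of matrices: they are the rank-1 matrices of the form x·S₁ + y·S₂.
det(x·S₁ + y·S₂) is 144·xy + 288·y² = 144·(x + 2·y)(y), vanishing at (x:y) = (2:-1) and (1:0).
M₁ = 2·S₁ − S₂ = [[-8, -12], [8, 12]] = (-4)·[1, -1][2, 3]ᵀ and M₂ = S₁ = [[-6, 9], [0, 0]] = (-3)·[1, 0][2, -3]ᵀ, so take a₁ = [1, -1], b₁ = [2, 3], a₂ = [1, 0], b₂ = [2, -3].
Each slice is an integer combination of E₁ = a₁b₁ᵀ and E₂ = a₂b₂ᵀ: S₁ = −3·E₂, S₂ = 4·E₁ − 6·E₂; reading off coefficients, c₁ = [0, 4] and c₂ = [-3, -6].
Hence T = [1, -1] ⊗ [2, 3] ⊗ [0, 4] + [1, 0] ⊗ [2, -3] ⊗ [-3, -6], so rank(T) ≤ 2.
These bounds meet, so rank(T) = 2.
Check entry T[1,2,2] = 30: (1)·(3)·(4) + (1)·(-3)·(-6) = 30.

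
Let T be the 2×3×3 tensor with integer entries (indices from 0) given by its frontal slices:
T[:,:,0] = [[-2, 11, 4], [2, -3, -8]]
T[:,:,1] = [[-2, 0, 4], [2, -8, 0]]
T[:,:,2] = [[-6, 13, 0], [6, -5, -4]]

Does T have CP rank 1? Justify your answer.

The mode-3 unfolding of T (rows indexed by k, columns by (i,j) = (0,0), (0,1), (0,2), (1,0), (1,1), (1,2)) is [[-2, 11, 4, 2, -3, -8], [-2, 0, 4, 2, -8, 0], [-6, 13, 0, 6, -5, -4]].
There the 3×3 minor on rows k ∈ {0, 1, 2}, columns (i,j) ∈ {(0,0), (0,1), (0,2)} is det [[-2, 11, 4], [-2, 0, 4], [-6, 13, 0]] = -264 ≠ 0, so this unfolding has rank ≥ 3; CP rank is at least every unfolding rank, so rank(T) ≥ 3.
In particular rank(T) ≥ 3 > 1, so T is not rank-1.

No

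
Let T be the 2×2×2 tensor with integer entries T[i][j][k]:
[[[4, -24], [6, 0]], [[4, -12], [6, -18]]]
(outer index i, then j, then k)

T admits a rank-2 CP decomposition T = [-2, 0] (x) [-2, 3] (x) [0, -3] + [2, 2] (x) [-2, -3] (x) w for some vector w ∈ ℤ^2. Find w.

Subtract the known terms from T to get the rank-1 residual R = [2, 2] (x) [-2, -3] (x) w, so R[i,j,k] = a[i]·b[j]·w[k]. Pick indices with nonzero a[0]·b[0] = (2)·(-2) = -4. Only the fibre through (0,0,·) is needed: R[0,0,:] = T[0,0,:] − Σₗ aₗ[0]bₗ[0]cₗ = [4, -24] − (-2)·(-2)·[0, -3] = [4, -12]. Then w[k] = R[0,0,k] / -4 for each k, giving w = [4, -12] / -4 = [-1, 3].

w = [-1, 3]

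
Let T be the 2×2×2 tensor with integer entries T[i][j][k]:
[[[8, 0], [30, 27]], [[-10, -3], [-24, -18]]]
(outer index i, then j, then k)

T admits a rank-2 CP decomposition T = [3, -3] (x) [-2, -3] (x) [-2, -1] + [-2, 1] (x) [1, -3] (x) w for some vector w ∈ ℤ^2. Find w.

Subtract the known terms from T to get the rank-1 residual R = [-2, 1] (x) [1, -3] (x) w, so R[i,j,k] = a[i]·b[j]·w[k]. Pick indices with nonzero a[0]·b[0] = (-2)·(1) = -2. Only the fibre through (0,0,·) is needed: R[0,0,:] = T[0,0,:] − Σₗ aₗ[0]bₗ[0]cₗ = [8, 0] − (3)·(-2)·[-2, -1] = [-4, -6]. Then w[k] = R[0,0,k] / -2 for each k, giving w = [-4, -6] / -2 = [2, 3].

w = [2, 3]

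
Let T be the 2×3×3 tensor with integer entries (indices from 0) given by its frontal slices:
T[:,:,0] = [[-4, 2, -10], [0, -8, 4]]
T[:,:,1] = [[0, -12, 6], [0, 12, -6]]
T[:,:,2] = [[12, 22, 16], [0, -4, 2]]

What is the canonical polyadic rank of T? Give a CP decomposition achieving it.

Lower bound: the mode-3 unfolding of T (rows indexed by k, columns by (i,j) = (0,0), (0,1), (0,2), (1,0), (1,1), (1,2)) is [[-4, 2, -10, 0, -8, 4], [0, -12, 6, 0, 12, -6], [12, 22, 16, 0, -4, 2]].
There the 2×2 minor on rows k ∈ {0, 1}, columns (i,j) ∈ {(0,0), (0,1)} is det [[-4, 2], [0, -12]] = 48 ≠ 0, so this unfolding has rank ≥ 2; CP rank is at least every unfolding rank, so rank(T) ≥ 2. (Unfolding ranks only ever bound the CP rank from below — rank(T) can be strictly larger than all of them — so the matching upper bound has to come from an explicit 2-term decomposition.)
Upper bound — finding two terms. Write S_k = T[:,:,k] for the frontal slices: S₀ = [[-4, 2, -10], [0, -8, 4]], S₁ = [[0, -12, 6], [0, 12, -6]], S₂ = [[12, 22, 16], [0, -4, 2]].
If T = a₁ ∘ b₁ ∘ c₁ + a₂ ∘ b₂ ∘ c₂ then each S_k = c₁[k]·a₁b₁ᵀ + c₂[k]·a₂b₂ᵀ. S₀ and S₁ are linearly independent, so a₁b₁ᵀ and a₂b₂ᵀ must span the same plane of matrices: they are the rank-1 matrices of the form x·S₀ + y·S₁.
The 2×2 minor of x·S₀ + y·S₁ on rows {0,1}, columns {0,1} is 32·x² − 48·xy = 16·(2·x − 3·y)(x), vanishing at (x:y) = (3:2) and (0:1).
M₁ = 3·S₀ + 2·S₁ = [[-12, -18, -18], [0, 0, 0]] = (-6)·[1, 0][2, 3, 3]ᵀ and M₂ = S₁ = [[0, -12, 6], [0, 12, -6]] = (-6)·[1, -1][0, 2, -1]ᵀ, so take a₁ = [1, 0], b₁ = [2, 3, 3], a₂ = [1, -1], b₂ = [0, 2, -1].
Each slice is an integer combination of E₁ = a₁b₁ᵀ and E₂ = a₂b₂ᵀ: S₀ = −2·E₁ + 4·E₂, S₁ = −6·E₂, S₂ = 6·E₁ + 2·E₂; reading off coefficients, c₁ = [-2, 0, 6] and c₂ = [4, -6, 2].
Hence T = [1, 0] ∘ [2, 3, 3] ∘ [-2, 0, 6] + [1, -1] ∘ [0, 2, -1] ∘ [4, -6, 2], so rank(T) ≤ 2.
These bounds meet, so rank(T) = 2.

rank(T) = 2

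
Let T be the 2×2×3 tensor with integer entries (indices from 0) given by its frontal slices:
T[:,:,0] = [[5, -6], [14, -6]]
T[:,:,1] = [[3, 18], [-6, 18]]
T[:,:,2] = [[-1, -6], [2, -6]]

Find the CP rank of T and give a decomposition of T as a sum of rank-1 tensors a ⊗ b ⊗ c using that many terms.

rank(T) = 2

Lower bound: the mode-2 unfolding of T (rows indexed by j, columns by (i,k) = (0,0), (0,1), (0,2), (1,0), (1,1), (1,2)) is [[5, 3, -1, 14, -6, 2], [-6, 18, -6, -6, 18, -6]].
There the 2×2 minor on rows j ∈ {0, 1}, columns (i,k) ∈ {(0,0), (0,1)} is det [[5, 3], [-6, 18]] = 108 ≠ 0, so this unfolding has rank ≥ 2; CP rank is at least every unfolding rank, so rank(T) ≥ 2. (Flattening ranks never certify an upper bound on CP rank; for that we must actually write T with 2 rank-1 terms.)
Upper bound — finding two terms. Write S_k = T[:,:,k] for the frontal slices: S₀ = [[5, -6], [14, -6]], S₁ = [[3, 18], [-6, 18]], S₂ = [[-1, -6], [2, -6]].
If T = a₁ ⊗ b₁ ⊗ c₁ + a₂ ⊗ b₂ ⊗ c₂ then each S_k = c₁[k]·a₁b₁ᵀ + c₂[k]·a₂b₂ᵀ. S₀ and S₁ are linearly independent, so a₁b₁ᵀ and a₂b₂ᵀ must span the same plane of matrices: they are the rank-1 matrices of the form x·S₀ + y·S₁.
det(x·S₀ + y·S₁) is 54·x² − 216·xy + 162·y² = 54·(x − 3·y)(x − y), vanishing at (x:y) = (3:1) and (1:1).
M₁ = 3·S₀ + S₁ = [[18, 0], [36, 0]] = 18·[1, 2][1, 0]ᵀ and M₂ = S₀ + S₁ = [[8, 12], [8, 12]] = 4·[1, 1][2, 3]ᵀ, so take a₁ = [1, 2], b₁ = [1, 0], a₂ = [1, 1], b₂ = [2, 3].
Each slice is an integer combination of E₁ = a₁b₁ᵀ and E₂ = a₂b₂ᵀ: S₀ = 9·E₁ − 2·E₂, S₁ = −9·E₁ + 6·E₂, S₂ = 3·E₁ − 2·E₂; reading off coefficients, c₁ = [9, -9, 3] and c₂ = [-2, 6, -2].
Hence T = [1, 2] ⊗ [1, 0] ⊗ [9, -9, 3] + [1, 1] ⊗ [2, 3] ⊗ [-2, 6, -2], so rank(T) ≤ 2.
These bounds meet, so rank(T) = 2.
Check entry T[0,1,1] = 18: (1)·(0)·(-9) + (1)·(3)·(6) = 18.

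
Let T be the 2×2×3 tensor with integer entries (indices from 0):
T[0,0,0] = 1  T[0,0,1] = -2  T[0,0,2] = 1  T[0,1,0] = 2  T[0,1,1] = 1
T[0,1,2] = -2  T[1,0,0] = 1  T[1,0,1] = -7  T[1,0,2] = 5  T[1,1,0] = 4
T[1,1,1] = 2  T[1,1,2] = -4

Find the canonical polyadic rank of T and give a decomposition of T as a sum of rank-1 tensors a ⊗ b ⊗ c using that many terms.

Lower bound: the mode-1 unfolding of T (rows indexed by i, columns by (j,k) = (0,0), (0,1), (0,2), (1,0), (1,1), (1,2)) is [[1, -2, 1, 2, 1, -2], [1, -7, 5, 4, 2, -4]].
There the 2×2 minor on rows i ∈ {0, 1}, columns (j,k) ∈ {(0,0), (0,1)} is det [[1, -2], [1, -7]] = -5 ≠ 0, so this unfolding has rank ≥ 2; CP rank is at least every unfolding rank, so rank(T) ≥ 2. (Unfolding ranks only ever bound the CP rank from below — rank(T) can be strictly larger than all of them — so the matching upper bound has to come from an explicit 2-term decomposition.)
Upper bound — finding two terms. Write S_k = T[:,:,k] for the frontal slices: S₀ = [[1, 2], [1, 4]], S₁ = [[-2, 1], [-7, 2]], S₂ = [[1, -2], [5, -4]].
If T = a₁ ⊗ b₁ ⊗ c₁ + a₂ ⊗ b₂ ⊗ c₂ then each S_k = c₁[k]·a₁b₁ᵀ + c₂[k]·a₂b₂ᵀ. S₀ and S₁ are linearly independent, so a₁b₁ᵀ and a₂b₂ᵀ must span the same plane of matrices: they are the rank-1 matrices of the form x·S₀ + y·S₁.
det(x·S₀ + y·S₁) is 2·x² + 7·xy + 3·y² = (x + 3·y)(2·x + y), vanishing at (x:y) = (3:-1) and (1:-2).
M₁ = 3·S₀ − S₁ = [[5, 5], [10, 10]] = 5·[1, 2][1, 1]ᵀ and M₂ = S₀ − 2·S₁ = [[5, 0], [15, 0]] = 5·[1, 3][1, 0]ᵀ, so take a₁ = [1, 2], b₁ = [1, 1], a₂ = [1, 3], b₂ = [1, 0].
Each slice is an integer combination of E₁ = a₁b₁ᵀ and E₂ = a₂b₂ᵀ: S₀ = 2·E₁ − E₂, S₁ = E₁ − 3·E₂, S₂ = −2·E₁ + 3·E₂; reading off coefficients, c₁ = [2, 1, -2] and c₂ = [-1, -3, 3].
Hence T = [1, 2] ⊗ [1, 1] ⊗ [2, 1, -2] + [1, 3] ⊗ [1, 0] ⊗ [-1, -3, 3], so rank(T) ≤ 2.
These bounds meet, so rank(T) = 2.
Check entry T[1,1,2] = -4: (2)·(1)·(-2) + (3)·(0)·(3) = -4.

rank(T) = 2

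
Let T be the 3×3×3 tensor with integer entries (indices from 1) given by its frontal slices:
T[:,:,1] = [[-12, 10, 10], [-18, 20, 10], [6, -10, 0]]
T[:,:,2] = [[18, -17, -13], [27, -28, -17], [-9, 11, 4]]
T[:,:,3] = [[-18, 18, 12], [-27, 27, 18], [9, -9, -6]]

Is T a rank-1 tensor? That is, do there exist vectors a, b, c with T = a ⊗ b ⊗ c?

No

The mode-2 unfolding of T (rows indexed by j, columns by (i,k) = (1,1), (1,2), (1,3), (2,1), (2,2), (2,3), (3,1), (3,2), (3,3)) is [[-12, 18, -18, -18, 27, -27, 6, -9, 9], [10, -17, 18, 20, -28, 27, -10, 11, -9], [10, -13, 12, 10, -17, 18, 0, 4, -6]].
There the 2×2 minor on rows j ∈ {1, 2}, columns (i,k) ∈ {(1,1), (1,2)} is det [[-12, 18], [10, -17]] = 24 ≠ 0, so this unfolding has rank ≥ 2; CP rank is at least every unfolding rank, so rank(T) ≥ 2.
In particular rank(T) ≥ 2 > 1, so T is not rank-1.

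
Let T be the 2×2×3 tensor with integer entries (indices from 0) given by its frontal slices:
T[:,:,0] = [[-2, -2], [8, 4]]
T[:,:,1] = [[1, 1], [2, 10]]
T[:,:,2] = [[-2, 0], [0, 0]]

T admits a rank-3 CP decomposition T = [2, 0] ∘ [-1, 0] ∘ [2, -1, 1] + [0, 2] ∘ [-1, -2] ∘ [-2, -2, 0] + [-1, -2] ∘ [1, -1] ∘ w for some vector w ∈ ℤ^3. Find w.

w = [-2, 1, 0]

Subtract the known terms from T to get the rank-1 residual R = [-1, -2] ∘ [1, -1] ∘ w, so R[i,j,k] = a[i]·b[j]·w[k]. Pick indices with nonzero a[0]·b[0] = (-1)·(1) = -1. Only the fibre through (0,0,·) is needed: R[0,0,:] = T[0,0,:] − Σₗ aₗ[0]bₗ[0]cₗ = [-2, 1, -2] − (2)·(-1)·[2, -1, 1] − (0)·(-1)·[-2, -2, 0] = [2, -1, 0]. Then w[k] = R[0,0,k] / -1 for each k, giving w = [2, -1, 0] / -1 = [-2, 1, 0].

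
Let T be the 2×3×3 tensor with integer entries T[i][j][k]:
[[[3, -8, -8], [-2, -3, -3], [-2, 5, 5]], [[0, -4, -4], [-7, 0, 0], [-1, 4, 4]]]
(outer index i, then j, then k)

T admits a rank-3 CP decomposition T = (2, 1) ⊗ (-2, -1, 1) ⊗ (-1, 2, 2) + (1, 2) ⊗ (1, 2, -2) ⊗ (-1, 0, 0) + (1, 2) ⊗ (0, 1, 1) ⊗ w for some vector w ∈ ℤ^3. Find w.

w = (-2, 1, 1)

Subtract the known terms from T to get the rank-1 residual R = (1, 2) ⊗ (0, 1, 1) ⊗ w, so R[i,j,k] = a[i]·b[j]·w[k]. Pick indices with nonzero a[0]·b[1] = (1)·(1) = 1. Only the fibre through (0,1,·) is needed: R[0,1,:] = T[0,1,:] − Σₗ aₗ[0]bₗ[1]cₗ = [-2, -3, -3] − (2)·(-1)·(-1, 2, 2) − (1)·(2)·(-1, 0, 0) = [-2, 1, 1]. Then w[k] = R[0,1,k] / 1 for each k, giving w = [-2, 1, 1] / 1 = (-2, 1, 1).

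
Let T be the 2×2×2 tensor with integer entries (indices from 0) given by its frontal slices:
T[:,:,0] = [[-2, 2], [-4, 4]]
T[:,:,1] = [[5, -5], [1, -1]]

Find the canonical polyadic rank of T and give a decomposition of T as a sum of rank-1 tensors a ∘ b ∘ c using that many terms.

Lower bound: the mode-3 unfolding of T (rows indexed by k, columns by (i,j) = (0,0), (0,1), (1,0), (1,1)) is [[-2, 2, -4, 4], [5, -5, 1, -1]].
There the 2×2 minor on rows k ∈ {0, 1}, columns (i,j) ∈ {(0,0), (1,0)} is det [[-2, -4], [5, 1]] = 18 ≠ 0, so this unfolding has rank ≥ 2; CP rank is at least every unfolding rank, so rank(T) ≥ 2. (Unfolding ranks only ever bound the CP rank from below — rank(T) can be strictly larger than all of them — so the matching upper bound has to come from an explicit 2-term decomposition.)
Upper bound — finding two terms. Every mode-2 slice of T is a multiple of one matrix: T[:,j,:] = b[j]·M with b = [1, -1] and M = [[-2, 5], [-4, 1]] (rows indexed by i, columns by k). So it suffices to write M as a sum of two rank-1 matrices.
Splitting M by its rows (i = 0, 1), M = [1, 0][-2, 5]ᵀ + [0, 1][-4, 1]ᵀ.
Hence T = [1, 0] ∘ [1, -1] ∘ [-2, 5] + [0, 1] ∘ [1, -1] ∘ [-4, 1], so rank(T) ≤ 2.
These bounds meet, so rank(T) = 2.

rank(T) = 2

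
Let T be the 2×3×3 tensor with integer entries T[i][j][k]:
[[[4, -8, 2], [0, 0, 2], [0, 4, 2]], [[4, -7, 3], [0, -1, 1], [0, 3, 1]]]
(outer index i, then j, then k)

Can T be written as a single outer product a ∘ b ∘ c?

The mode-2 unfolding of T (rows indexed by j, columns by (i,k) = (0,0), (0,1), (0,2), (1,0), (1,1), (1,2)) is [[4, -8, 2, 4, -7, 3], [0, 0, 2, 0, -1, 1], [0, 4, 2, 0, 3, 1]].
There the 3×3 minor on rows j ∈ {0, 1, 2}, columns (i,k) ∈ {(0,0), (0,1), (0,2)} is det [[4, -8, 2], [0, 0, 2], [0, 4, 2]] = -32 ≠ 0, so this unfolding has rank ≥ 3; CP rank is at least every unfolding rank, so rank(T) ≥ 3.
In particular rank(T) ≥ 3 > 1, so T is not rank-1.

No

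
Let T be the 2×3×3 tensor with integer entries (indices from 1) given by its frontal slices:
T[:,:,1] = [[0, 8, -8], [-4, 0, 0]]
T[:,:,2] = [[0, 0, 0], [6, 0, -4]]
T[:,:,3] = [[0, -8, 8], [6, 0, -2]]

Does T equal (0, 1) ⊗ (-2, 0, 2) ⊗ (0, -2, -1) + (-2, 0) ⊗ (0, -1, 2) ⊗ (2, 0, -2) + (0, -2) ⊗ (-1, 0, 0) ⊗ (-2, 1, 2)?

Reconstruct entry (1,2,1) from the claimed factors: Σₗ aₗ[1]bₗ[2]cₗ[1] = (0)·(0)·(0) + (-2)·(-1)·(2) + (0)·(0)·(-2) = 4, but T[1,2,1] = 8. The claim is false.

No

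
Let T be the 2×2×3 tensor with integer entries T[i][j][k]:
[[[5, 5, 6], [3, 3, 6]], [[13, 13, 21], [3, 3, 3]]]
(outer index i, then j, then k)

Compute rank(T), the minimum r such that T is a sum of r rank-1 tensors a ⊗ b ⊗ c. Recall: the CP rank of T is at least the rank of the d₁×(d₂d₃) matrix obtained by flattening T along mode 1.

2

Lower bound: the mode-2 unfolding of T (rows indexed by j, columns by (i,k) = (0,0), (0,1), (0,2), (1,0), (1,1), (1,2)) is [[5, 5, 6, 13, 13, 21], [3, 3, 6, 3, 3, 3]].
There the 2×2 minor on rows j ∈ {0, 1}, columns (i,k) ∈ {(0,0), (0,2)} is det [[5, 6], [3, 6]] = 12 ≠ 0, so this unfolding has rank ≥ 2; CP rank is at least every unfolding rank, so rank(T) ≥ 2. (Flattening ranks never certify an upper bound on CP rank; for that we must actually write T with 2 rank-1 terms.)
Upper bound — finding two terms. Write S_k = T[:,:,k] for the frontal slices: S₀ = [[5, 3], [13, 3]], S₁ = [[5, 3], [13, 3]], S₂ = [[6, 6], [21, 3]].
If T = a₁ ⊗ b₁ ⊗ c₁ + a₂ ⊗ b₂ ⊗ c₂ then each S_k = c₁[k]·a₁b₁ᵀ + c₂[k]·a₂b₂ᵀ. S₀ and S₂ are linearly independent, so a₁b₁ᵀ and a₂b₂ᵀ must span the same plane of matrices: they are the rank-1 matrices of the form x·S₀ + y·S₂.
det(x·S₀ + y·S₂) is −24·x² − 108·xy − 108·y² = (-12)·(x + 3·y)(2·x + 3·y), vanishing at (x:y) = (3:-1) and (3:-2).
M₁ = 3·S₀ − S₂ = [[9, 3], [18, 6]] = 3·[1, 2][3, 1]ᵀ and M₂ = 3·S₀ − 2·S₂ = [[3, -3], [-3, 3]] = 3·[1, -1][1, -1]ᵀ, so take a₁ = [1, 2], b₁ = [3, 1], a₂ = [1, -1], b₂ = [1, -1].
Each slice is an integer combination of E₁ = a₁b₁ᵀ and E₂ = a₂b₂ᵀ: S₀ = 2·E₁ − E₂, S₁ = 2·E₁ − E₂, S₂ = 3·E₁ − 3·E₂; reading off coefficients, c₁ = [2, 2, 3] and c₂ = [-1, -1, -3].
Hence T = [1, 2] ⊗ [3, 1] ⊗ [2, 2, 3] + [1, -1] ⊗ [1, -1] ⊗ [-1, -1, -3], so rank(T) ≤ 2.
These bounds meet, so rank(T) = 2.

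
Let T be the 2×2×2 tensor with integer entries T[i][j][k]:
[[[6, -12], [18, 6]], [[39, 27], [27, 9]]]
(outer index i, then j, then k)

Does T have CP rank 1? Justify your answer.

No

The mode-1 unfolding of T (rows indexed by i, columns by (j,k) = (0,0), (0,1), (1,0), (1,1)) is [[6, -12, 18, 6], [39, 27, 27, 9]].
There the 2×2 minor on rows i ∈ {0, 1}, columns (j,k) ∈ {(0,0), (0,1)} is det [[6, -12], [39, 27]] = 630 ≠ 0, so this unfolding has rank ≥ 2; CP rank is at least every unfolding rank, so rank(T) ≥ 2.
In particular rank(T) ≥ 2 > 1, so T is not rank-1.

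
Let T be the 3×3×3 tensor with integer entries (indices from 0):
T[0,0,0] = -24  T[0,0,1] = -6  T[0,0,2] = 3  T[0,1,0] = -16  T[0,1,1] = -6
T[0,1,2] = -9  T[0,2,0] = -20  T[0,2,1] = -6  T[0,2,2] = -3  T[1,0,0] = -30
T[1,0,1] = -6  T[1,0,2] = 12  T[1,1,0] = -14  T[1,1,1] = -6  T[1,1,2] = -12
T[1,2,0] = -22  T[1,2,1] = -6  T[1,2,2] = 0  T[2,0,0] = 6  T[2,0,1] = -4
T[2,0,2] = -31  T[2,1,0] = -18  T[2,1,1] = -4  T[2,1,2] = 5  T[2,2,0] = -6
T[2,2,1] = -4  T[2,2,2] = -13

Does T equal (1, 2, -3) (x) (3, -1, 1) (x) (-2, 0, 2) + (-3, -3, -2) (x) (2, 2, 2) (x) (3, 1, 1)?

Reconstruct entry (0,0,2) from the claimed factors: Σₗ aₗ[0]bₗ[0]cₗ[2] = (1)·(3)·(2) + (-3)·(2)·(1) = 0, but T[0,0,2] = 3. The claim is false.

No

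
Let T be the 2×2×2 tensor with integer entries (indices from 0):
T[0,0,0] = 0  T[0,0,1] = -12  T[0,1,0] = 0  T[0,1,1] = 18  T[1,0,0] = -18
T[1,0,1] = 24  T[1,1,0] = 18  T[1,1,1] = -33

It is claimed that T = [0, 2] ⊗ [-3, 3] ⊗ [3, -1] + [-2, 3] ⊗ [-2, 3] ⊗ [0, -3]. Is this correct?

Reconstruct entrywise from the claimed factors. For example, T[0,1,0] = 0 and Σₗ aₗ[0]bₗ[1]cₗ[0] = (0)·(3)·(3) + (-2)·(3)·(0) = 0; checking all 8 entries, every one matches. The claim holds.

Yes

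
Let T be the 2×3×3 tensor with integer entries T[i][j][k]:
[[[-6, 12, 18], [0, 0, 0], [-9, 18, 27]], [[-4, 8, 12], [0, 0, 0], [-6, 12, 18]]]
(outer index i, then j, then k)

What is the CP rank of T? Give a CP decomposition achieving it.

Lower bound: T ≠ 0 (e.g. T[0,0,0] = -6), so rank(T) ≥ 1.
Upper bound: if T = a ⊗ b ⊗ c then every fibre of T is a multiple of the corresponding factor, so read the factors off the fibres through the nonzero entry T[0,0,0] = -6.
The mode-1 fibre T[:,0,0] = [-6, -4] gives a = (3, 2) (primitive direction); the mode-2 fibre T[0,:,0] = [-6, 0, -9] gives b = (2, 0, 3); then c[k] = T[0,0,k] / (a[0]·b[0]) = [-6, 12, 18] / 6 = (-1, 2, 3).
Expanding (3, 2) ⊗ (2, 0, 3) ⊗ (-1, 2, 3) reproduces all 18 entries of T, so T = (3, 2) ⊗ (2, 0, 3) ⊗ (-1, 2, 3) and rank(T) ≤ 1.
These bounds meet, so rank(T) = 1.
Check entry T[1,1,0] = 0: (2)·(0)·(-1) = 0.

rank(T) = 1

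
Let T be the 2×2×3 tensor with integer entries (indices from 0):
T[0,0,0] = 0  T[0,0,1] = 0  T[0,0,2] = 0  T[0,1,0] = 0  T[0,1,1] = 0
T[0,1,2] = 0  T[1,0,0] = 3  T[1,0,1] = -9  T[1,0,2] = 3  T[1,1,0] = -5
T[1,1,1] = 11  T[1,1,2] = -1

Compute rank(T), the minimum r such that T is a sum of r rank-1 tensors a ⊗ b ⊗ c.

2

Lower bound: the mode-3 unfolding of T (rows indexed by k, columns by (i,j) = (0,0), (0,1), (1,0), (1,1)) is [[0, 0, 3, -5], [0, 0, -9, 11], [0, 0, 3, -1]].
There the 2×2 minor on rows k ∈ {0, 1}, columns (i,j) ∈ {(1,0), (1,1)} is det [[3, -5], [-9, 11]] = -12 ≠ 0, so this unfolding has rank ≥ 2; CP rank is at least every unfolding rank, so rank(T) ≥ 2. (Flattening ranks never certify an upper bound on CP rank; for that we must actually write T with 2 rank-1 terms.)
Upper bound — finding two terms. Every mode-1 slice of T is a multiple of one matrix: T[i,:,:] = a[i]·M with a = [0, 1] and M = [[3, -9, 3], [-5, 11, -1]] (rows indexed by j, columns by k). So it suffices to write M as a sum of two rank-1 matrices.
Splitting M by its rows (j = 0, 1), M = [1, 0][3, -9, 3]ᵀ + [0, 1][-5, 11, -1]ᵀ.
Hence T = [0, 1] ⊗ [1, 0] ⊗ [3, -9, 3] + [0, 1] ⊗ [0, 1] ⊗ [-5, 11, -1], so rank(T) ≤ 2.
These bounds meet, so rank(T) = 2.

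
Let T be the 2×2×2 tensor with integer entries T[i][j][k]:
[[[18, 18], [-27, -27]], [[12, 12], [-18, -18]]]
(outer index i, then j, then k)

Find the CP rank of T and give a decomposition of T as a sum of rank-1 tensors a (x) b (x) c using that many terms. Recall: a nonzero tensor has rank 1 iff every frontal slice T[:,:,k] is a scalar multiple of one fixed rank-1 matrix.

Lower bound: T ≠ 0 (e.g. T[0,0,0] = 18), so rank(T) ≥ 1.
Upper bound: the mode-1 fibre T[:,0,0] = [18, 12] gives a = [3, 2] (primitive direction); the mode-2 fibre T[0,:,0] = [18, -27] gives b = [2, -3]; then c[k] = T[0,0,k] / (a[0]·b[0]) = [18, 18] / 6 = [3, 3].
Expanding [3, 2] (x) [2, -3] (x) [3, 3] reproduces all 8 entries of T, so T = [3, 2] (x) [2, -3] (x) [3, 3] and rank(T) ≤ 1.
These bounds meet, so rank(T) = 1.

rank(T) = 1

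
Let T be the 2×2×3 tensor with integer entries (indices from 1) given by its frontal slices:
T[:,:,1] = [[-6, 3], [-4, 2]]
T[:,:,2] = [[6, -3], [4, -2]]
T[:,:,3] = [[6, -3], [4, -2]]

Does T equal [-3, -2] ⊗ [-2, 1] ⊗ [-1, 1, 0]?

No

Reconstruct entry (1,1,3) from the claimed factors: Σₗ aₗ[1]bₗ[1]cₗ[3] = (-3)·(-2)·(0) = 0, but T[1,1,3] = 6. The claim is false.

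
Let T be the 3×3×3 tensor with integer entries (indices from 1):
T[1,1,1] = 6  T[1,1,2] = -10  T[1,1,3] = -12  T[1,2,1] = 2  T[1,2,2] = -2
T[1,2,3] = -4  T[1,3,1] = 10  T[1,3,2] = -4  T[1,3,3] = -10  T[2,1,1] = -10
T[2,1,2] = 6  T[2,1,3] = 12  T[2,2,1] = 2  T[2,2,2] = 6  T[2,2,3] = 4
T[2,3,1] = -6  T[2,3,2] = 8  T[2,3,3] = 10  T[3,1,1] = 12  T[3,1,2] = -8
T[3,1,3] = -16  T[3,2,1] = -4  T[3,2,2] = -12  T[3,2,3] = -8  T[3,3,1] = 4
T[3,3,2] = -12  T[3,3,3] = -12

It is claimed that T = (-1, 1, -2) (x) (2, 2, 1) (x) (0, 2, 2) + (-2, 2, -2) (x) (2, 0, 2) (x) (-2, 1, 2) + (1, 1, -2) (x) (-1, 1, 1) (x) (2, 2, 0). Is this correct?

Reconstruct entrywise from the claimed factors. For example, T[3,2,1] = -4 and Σₗ aₗ[3]bₗ[2]cₗ[1] = (-2)·(2)·(0) + (-2)·(0)·(-2) + (-2)·(1)·(2) = -4; checking all 27 entries, every one matches. The claim holds.

Yes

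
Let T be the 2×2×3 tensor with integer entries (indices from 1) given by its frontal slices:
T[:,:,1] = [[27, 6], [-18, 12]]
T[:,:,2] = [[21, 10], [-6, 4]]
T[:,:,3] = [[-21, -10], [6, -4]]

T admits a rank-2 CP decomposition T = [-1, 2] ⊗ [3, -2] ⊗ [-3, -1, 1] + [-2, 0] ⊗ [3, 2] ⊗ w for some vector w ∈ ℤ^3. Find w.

w = [-3, -3, 3]

Subtract the known terms from T to get the rank-1 residual R = [-2, 0] ⊗ [3, 2] ⊗ w, so R[i,j,k] = a[i]·b[j]·w[k]. Pick indices with nonzero a[1]·b[1] = (-2)·(3) = -6. Only the fibre through (1,1,·) is needed: R[1,1,:] = T[1,1,:] − Σₗ aₗ[1]bₗ[1]cₗ = [27, 21, -21] − (-1)·(3)·[-3, -1, 1] = [18, 18, -18]. Then w[k] = R[1,1,k] / -6 for each k, giving w = [18, 18, -18] / -6 = [-3, -3, 3].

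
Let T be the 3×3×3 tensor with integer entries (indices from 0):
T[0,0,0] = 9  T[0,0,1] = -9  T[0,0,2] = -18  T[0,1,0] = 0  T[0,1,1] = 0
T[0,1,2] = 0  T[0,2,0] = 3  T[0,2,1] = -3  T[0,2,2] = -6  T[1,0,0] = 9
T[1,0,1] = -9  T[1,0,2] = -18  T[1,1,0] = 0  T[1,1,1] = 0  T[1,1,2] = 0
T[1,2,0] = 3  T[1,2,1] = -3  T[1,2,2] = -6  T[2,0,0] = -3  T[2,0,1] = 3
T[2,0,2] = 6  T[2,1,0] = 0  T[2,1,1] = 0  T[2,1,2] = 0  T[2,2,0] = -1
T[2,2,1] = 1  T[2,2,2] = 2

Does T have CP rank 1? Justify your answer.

If T = a ⊗ b ⊗ c then every fibre of T is a multiple of the corresponding factor, so read the factors off the fibres through the nonzero entry T[0,0,0] = 9.
The mode-1 fibre T[:,0,0] = [9, 9, -3] gives a = [3, 3, -1] (primitive direction); the mode-2 fibre T[0,:,0] = [9, 0, 3] gives b = [3, 0, 1]; then c[k] = T[0,0,k] / (a[0]·b[0]) = [9, -9, -18] / 9 = [1, -1, -2].
Expanding [3, 3, -1] ⊗ [3, 0, 1] ⊗ [1, -1, -2] reproduces all 27 entries of T, so T = [3, 3, -1] ⊗ [3, 0, 1] ⊗ [1, -1, -2] and rank(T) ≤ 1.
Equivalently every frontal slice T[:,:,k] is c[k] times the rank-1 matrix [3, 3, -1] ⊗ [3, 0, 1]. So T has rank 1 (it is nonzero).

Yes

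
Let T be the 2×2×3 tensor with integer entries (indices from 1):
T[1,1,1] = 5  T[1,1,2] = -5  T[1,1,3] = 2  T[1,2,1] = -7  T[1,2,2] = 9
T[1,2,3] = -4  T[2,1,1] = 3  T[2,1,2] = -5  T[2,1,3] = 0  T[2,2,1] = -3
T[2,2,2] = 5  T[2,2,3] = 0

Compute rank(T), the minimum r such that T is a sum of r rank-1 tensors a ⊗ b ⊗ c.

3

Lower bound: in the mode-3 unfolding of T (rows indexed by k, columns by (i,j)) the 3×3 minor on rows k ∈ {1, 2, 3}, columns (i,j) ∈ {(1,1), (1,2), (2,1)} is det [[5, -7, 3], [-5, 9, -5], [2, -4, 0]] = -24 ≠ 0, so that unfolding has rank ≥ 3 and hence rank(T) ≥ 3 (CP rank is at least every unfolding rank, though it can be larger).
Upper bound: T is a sum of 3 rank-1 terms, T = [1, -1] ⊗ [1, -1] ⊗ [1, 1, 0] + [1, 0] ⊗ [1, -2] ⊗ [2, -4, 2] + [1, 2] ⊗ [1, -1] ⊗ [2, -2, 0] (one valid choice — decompositions are not unique — normalised so each a, b is primitive with positive first nonzero entry; check it by expanding all entries), so rank(T) ≤ 3.
These bounds meet, so rank(T) = 3.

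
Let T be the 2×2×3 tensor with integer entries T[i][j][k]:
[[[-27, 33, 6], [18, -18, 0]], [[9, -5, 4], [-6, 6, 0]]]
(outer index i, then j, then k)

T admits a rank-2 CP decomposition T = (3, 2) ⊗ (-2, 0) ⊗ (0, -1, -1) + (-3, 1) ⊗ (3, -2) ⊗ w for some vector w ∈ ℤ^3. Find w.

w = (3, -3, 0)

Subtract the known terms from T to get the rank-1 residual R = (-3, 1) ⊗ (3, -2) ⊗ w, so R[i,j,k] = a[i]·b[j]·w[k]. Pick indices with nonzero a[0]·b[0] = (-3)·(3) = -9. Only the fibre through (0,0,·) is needed: R[0,0,:] = T[0,0,:] − Σₗ aₗ[0]bₗ[0]cₗ = [-27, 33, 6] − (3)·(-2)·(0, -1, -1) = [-27, 27, 0]. Then w[k] = R[0,0,k] / -9 for each k, giving w = [-27, 27, 0] / -9 = (3, -3, 0).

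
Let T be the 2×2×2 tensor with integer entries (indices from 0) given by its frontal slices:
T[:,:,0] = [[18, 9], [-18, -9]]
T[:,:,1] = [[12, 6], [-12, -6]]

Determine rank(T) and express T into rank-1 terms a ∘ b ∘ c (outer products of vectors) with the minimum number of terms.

rank(T) = 1

Lower bound: T ≠ 0 (e.g. T[0,0,0] = 18), so rank(T) ≥ 1.
Upper bound: the mode-1 fibre T[:,0,0] = [18, -18] gives a = [1, -1] (primitive direction); the mode-2 fibre T[0,:,0] = [18, 9] gives b = [2, 1]; then c[k] = T[0,0,k] / (a[0]·b[0]) = [18, 12] / 2 = [9, 6].
Expanding [1, -1] ∘ [2, 1] ∘ [9, 6] reproduces all 8 entries of T, so T = [1, -1] ∘ [2, 1] ∘ [9, 6] and rank(T) ≤ 1.
These bounds meet, so rank(T) = 1.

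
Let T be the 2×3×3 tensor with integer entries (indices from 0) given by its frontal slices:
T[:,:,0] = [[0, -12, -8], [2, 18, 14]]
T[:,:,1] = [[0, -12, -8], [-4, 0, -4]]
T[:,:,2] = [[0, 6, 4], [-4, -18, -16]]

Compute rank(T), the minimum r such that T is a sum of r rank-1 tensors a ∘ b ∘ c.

Lower bound: the mode-1 unfolding of T (rows indexed by i, columns by (j,k) = (0,0), (0,1), (0,2), (1,0), (1,1), (1,2), (2,0), (2,1), (2,2)) is [[0, 0, 0, -12, -12, 6, -8, -8, 4], [2, -4, -4, 18, 0, -18, 14, -4, -16]].
There the 2×2 minor on rows i ∈ {0, 1}, columns (j,k) ∈ {(0,0), (1,0)} is det [[0, -12], [2, 18]] = 24 ≠ 0, so this unfolding has rank ≥ 2; CP rank is at least every unfolding rank, so rank(T) ≥ 2. (Flattening ranks never certify an upper bound on CP rank; for that we must actually write T with 2 rank-1 terms.)
Upper bound — finding two terms. Write S_k = T[:,:,k] for the frontal slices: S₀ = [[0, -12, -8], [2, 18, 14]], S₁ = [[0, -12, -8], [-4, 0, -4]], S₂ = [[0, 6, 4], [-4, -18, -16]].
If T = a₁ ∘ b₁ ∘ c₁ + a₂ ∘ b₂ ∘ c₂ then each S_k = c₁[k]·a₁b₁ᵀ + c₂[k]·a₂b₂ᵀ. S₀ and S₁ are linearly independent, so a₁b₁ᵀ and a₂b₂ᵀ must span the same plane of matrices: they are the rank-1 matrices of the form x·S₀ + y·S₁.
The 2×2 minor of x·S₀ + y·S₁ on rows {0,1}, columns {0,1} is 24·x² − 24·xy − 48·y² = 24·(x − 2·y)(x + y), vanishing at (x:y) = (2:1) and (1:-1).
M₁ = 2·S₀ + S₁ = [[0, -36, -24], [0, 36, 24]] = (-12)·[1, -1][0, 3, 2]ᵀ and M₂ = S₀ − S₁ = [[0, 0, 0], [6, 18, 18]] = 6·[0, 1][1, 3, 3]ᵀ, so take a₁ = [1, -1], b₁ = [0, 3, 2], a₂ = [0, 1], b₂ = [1, 3, 3].
Each slice is an integer combination of E₁ = a₁b₁ᵀ and E₂ = a₂b₂ᵀ: S₀ = −4·E₁ + 2·E₂, S₁ = −4·E₁ − 4·E₂, S₂ = 2·E₁ − 4·E₂; reading off coefficients, c₁ = [-4, -4, 2] and c₂ = [2, -4, -4].
Hence T = [1, -1] ∘ [0, 3, 2] ∘ [-4, -4, 2] + [0, 1] ∘ [1, 3, 3] ∘ [2, -4, -4], so rank(T) ≤ 2.
These bounds meet, so rank(T) = 2.

2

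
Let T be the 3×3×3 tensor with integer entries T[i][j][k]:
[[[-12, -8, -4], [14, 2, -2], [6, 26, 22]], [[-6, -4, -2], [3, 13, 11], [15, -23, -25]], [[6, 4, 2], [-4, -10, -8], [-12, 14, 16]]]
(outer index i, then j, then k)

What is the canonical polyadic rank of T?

Lower bound: in the mode-2 unfolding of T (rows indexed by j, columns by (i,k)) the 2×2 minor on rows j ∈ {0, 1}, columns (i,k) ∈ {(0,0), (0,1)} is det [[-12, -8], [14, 2]] = 88 ≠ 0, so that unfolding has rank ≥ 2 and hence rank(T) ≥ 2 (CP rank is at least every unfolding rank, though it can be larger).
Upper bound: with S_k = T[:,:,k], the two rank-1 terms a₁b₁ᵀ, a₂b₂ᵀ are the rank-1 members of the pencil x·S₀ + y·S₁.
The 2×2 minor of x·S₀ + y·S₁ on rows {0,1}, columns {0,1} is 48·x² − 112·xy − 96·y² = 16·(x − 3·y)(3·x + 2·y), vanishing at (x:y) = (3:1) and (2:-3).
M₁ = 3·S₀ + S₁ = [[-44, 44, 44], [-22, 22, 22], [22, -22, -22]] = (-22)·[2, 1, -1][1, -1, -1]ᵀ and M₂ = 2·S₀ − 3·S₁ = [[0, 22, -66], [0, -33, 99], [0, 22, -66]] = 11·[2, -3, 2][0, 1, -3]ᵀ, so take a₁ = [2, 1, -1], b₁ = [1, -1, -1], a₂ = [2, -3, 2], b₂ = [0, 1, -3].
Each slice is an integer combination of E₁ = a₁b₁ᵀ and E₂ = a₂b₂ᵀ: S₀ = −6·E₁ + E₂, S₁ = −4·E₁ − 3·E₂, S₂ = −2·E₁ − 3·E₂; reading off coefficients, c₁ = [-6, -4, -2] and c₂ = [1, -3, -3].
Hence T = [2, 1, -1] ⊗ [1, -1, -1] ⊗ [-6, -4, -2] + [2, -3, 2] ⊗ [0, 1, -3] ⊗ [1, -3, -3], so rank(T) ≤ 2.
These bounds meet, so rank(T) = 2.

2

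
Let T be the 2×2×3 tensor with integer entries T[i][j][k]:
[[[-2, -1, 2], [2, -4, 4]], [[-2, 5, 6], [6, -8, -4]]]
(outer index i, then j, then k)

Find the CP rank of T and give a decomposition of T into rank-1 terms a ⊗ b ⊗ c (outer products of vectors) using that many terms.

Lower bound: the mode-3 unfolding of T (rows indexed by k, columns by (i,j) = (0,0), (0,1), (1,0), (1,1)) is [[-2, 2, -2, 6], [-1, -4, 5, -8], [2, 4, 6, -4]].
There the 3×3 minor on rows k ∈ {0, 1, 2}, columns (i,j) ∈ {(0,0), (0,1), (1,0)} is det [[-2, 2, -2], [-1, -4, 5], [2, 4, 6]] = 112 ≠ 0, so this unfolding has rank ≥ 3; CP rank is at least every unfolding rank, so rank(T) ≥ 3. (Unfolding ranks only ever bound the CP rank from below — rank(T) can be strictly larger than all of them — so the matching upper bound has to come from an explicit 3-term decomposition.)
Upper bound: T is a sum of 3 rank-1 terms, T = [0, 1] ⊗ [1, -1] ⊗ [-4, 4, 8] + [1, -1] ⊗ [1, 0] ⊗ [-2, -1, 2] + [1, 1] ⊗ [0, 1] ⊗ [2, -4, 4] (one valid choice — decompositions are not unique — normalised so each a, b is primitive with positive first nonzero entry; check it by expanding all entries), so rank(T) ≤ 3.
These bounds meet, so rank(T) = 3.

rank(T) = 3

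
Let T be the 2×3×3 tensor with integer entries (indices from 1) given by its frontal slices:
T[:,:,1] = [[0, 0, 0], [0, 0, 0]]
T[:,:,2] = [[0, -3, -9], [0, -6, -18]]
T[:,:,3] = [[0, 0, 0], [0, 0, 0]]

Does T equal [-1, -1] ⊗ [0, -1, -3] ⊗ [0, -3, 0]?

No

Reconstruct entry (2,2,2) from the claimed factors: Σₗ aₗ[2]bₗ[2]cₗ[2] = (-1)·(-1)·(-3) = -3, but T[2,2,2] = -6. The claim is false.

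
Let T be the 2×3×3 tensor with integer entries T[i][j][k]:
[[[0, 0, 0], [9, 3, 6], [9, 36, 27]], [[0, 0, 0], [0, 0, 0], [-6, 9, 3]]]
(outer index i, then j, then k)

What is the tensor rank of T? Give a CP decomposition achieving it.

rank(T) = 2

Lower bound: the mode-3 unfolding of T (rows indexed by k, columns by (i,j) = (0,0), (0,1), (0,2), (1,0), (1,1), (1,2)) is [[0, 9, 9, 0, 0, -6], [0, 3, 36, 0, 0, 9], [0, 6, 27, 0, 0, 3]].
There the 2×2 minor on rows k ∈ {0, 1}, columns (i,j) ∈ {(0,1), (0,2)} is det [[9, 9], [3, 36]] = 297 ≠ 0, so this unfolding has rank ≥ 2; CP rank is at least every unfolding rank, so rank(T) ≥ 2. (Unfolding ranks only ever bound the CP rank from below — rank(T) can be strictly larger than all of them — so the matching upper bound has to come from an explicit 2-term decomposition.)
Upper bound — finding two terms. Write S_k = T[:,:,k] for the frontal slices: S₀ = [[0, 9, 9], [0, 0, -6]], S₁ = [[0, 3, 36], [0, 0, 9]], S₂ = [[0, 6, 27], [0, 0, 3]].
If T = a₁ ⊗ b₁ ⊗ c₁ + a₂ ⊗ b₂ ⊗ c₂ then each S_k = c₁[k]·a₁b₁ᵀ + c₂[k]·a₂b₂ᵀ. S₀ and S₁ are linearly independent, so a₁b₁ᵀ and a₂b₂ᵀ must span the same plane of matrices: they are the rank-1 matrices of the form x·S₀ + y·S₁.
The 2×2 minor of x·S₀ + y·S₁ on rows {0,1}, columns {1,2} is −54·x² + 63·xy + 27·y² = (-9)·(2·x − 3·y)(3·x + y), vanishing at (x:y) = (3:2) and (1:-3).
M₁ = 3·S₀ + 2·S₁ = [[0, 33, 99], [0, 0, 0]] = 33·(1, 0)(0, 1, 3)ᵀ and M₂ = S₀ − 3·S₁ = [[0, 0, -99], [0, 0, -33]] = (-33)·(3, 1)(0, 0, 1)ᵀ, so take a₁ = (1, 0), b₁ = (0, 1, 3), a₂ = (3, 1), b₂ = (0, 0, 1).
Each slice is an integer combination of E₁ = a₁b₁ᵀ and E₂ = a₂b₂ᵀ: S₀ = 9·E₁ − 6·E₂, S₁ = 3·E₁ + 9·E₂, S₂ = 6·E₁ + 3·E₂; reading off coefficients, c₁ = (9, 3, 6) and c₂ = (-6, 9, 3).
Hence T = (1, 0) ⊗ (0, 1, 3) ⊗ (9, 3, 6) + (3, 1) ⊗ (0, 0, 1) ⊗ (-6, 9, 3), so rank(T) ≤ 2.
These bounds meet, so rank(T) = 2.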